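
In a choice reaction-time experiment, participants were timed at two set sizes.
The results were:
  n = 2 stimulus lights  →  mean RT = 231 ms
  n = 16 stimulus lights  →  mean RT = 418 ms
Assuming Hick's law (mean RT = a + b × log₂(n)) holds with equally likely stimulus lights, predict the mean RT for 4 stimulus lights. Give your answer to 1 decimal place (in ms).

293.3 ms

Fit slope and intercept:
  b = (418 − 231) / (log₂ 16 − log₂ 2) = 187 / (4 − 1) = 62.333 ms/bit
  a = 231 − 62.333 × 1 = 168.667 ms
Then RT(4) = 168.667 + 62.333 × log₂ 4 = 168.667 + 62.333 × 2 ≈ 293.333 ms.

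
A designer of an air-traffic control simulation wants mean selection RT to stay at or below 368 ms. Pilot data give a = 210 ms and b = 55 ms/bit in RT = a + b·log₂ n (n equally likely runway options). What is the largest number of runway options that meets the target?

55·log₂ n ≤ 368 − 210 = 158, giving log₂ n ≤ 2.8727 and n ≤ 7.324. The largest whole number is 7.

7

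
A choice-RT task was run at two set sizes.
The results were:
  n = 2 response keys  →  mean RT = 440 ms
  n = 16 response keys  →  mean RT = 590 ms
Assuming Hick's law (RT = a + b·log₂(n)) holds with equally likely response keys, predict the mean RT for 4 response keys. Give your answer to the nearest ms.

RT is linear in log₂ n, so two points fix the line:
  b = (590 − 440) / (log₂ 16 − log₂ 2) = 150 / (4 − 1) = 50 ms/bit
  a = 440 − 50 × 1 = 390 ms
Then RT(4) = 390 + 50 × log₂ 4 = 390 + 50 × 2 ≈ 490.000 ms.

490 ms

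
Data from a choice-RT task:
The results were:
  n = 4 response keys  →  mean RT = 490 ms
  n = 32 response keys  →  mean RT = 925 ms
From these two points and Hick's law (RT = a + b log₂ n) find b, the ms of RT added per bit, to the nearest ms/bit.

145 ms/bit

The slope on a log₂ axis is (925 − 490) / (5 − 2) = 145 ms/bit.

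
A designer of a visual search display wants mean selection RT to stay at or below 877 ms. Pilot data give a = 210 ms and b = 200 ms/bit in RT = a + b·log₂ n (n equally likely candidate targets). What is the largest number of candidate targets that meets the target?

200·log₂ n ≤ 877 − 210 = 667, giving log₂ n ≤ 3.3350 and n ≤ 10.091. The largest whole number is 10.

10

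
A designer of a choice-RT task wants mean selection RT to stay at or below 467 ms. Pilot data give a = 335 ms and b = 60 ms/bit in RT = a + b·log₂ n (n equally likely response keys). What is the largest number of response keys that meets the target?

4

60·log₂ n ≤ 467 − 335 = 132, giving log₂ n ≤ 2.2000 and n ≤ 4.595. The largest whole number is 4.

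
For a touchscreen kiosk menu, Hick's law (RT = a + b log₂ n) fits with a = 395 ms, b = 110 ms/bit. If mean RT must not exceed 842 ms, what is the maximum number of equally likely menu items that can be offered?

16

Information budget: (842 − 395)/110 = 4.0636 bits, so n ≤ 2^4.0636 = 16.722 → at most 16.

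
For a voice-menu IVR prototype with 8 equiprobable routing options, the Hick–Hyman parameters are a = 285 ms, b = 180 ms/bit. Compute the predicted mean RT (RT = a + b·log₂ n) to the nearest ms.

log₂(8) = 3 bits, so RT = 285 + 180 × 3 ≈ 825.000 ms.

825 ms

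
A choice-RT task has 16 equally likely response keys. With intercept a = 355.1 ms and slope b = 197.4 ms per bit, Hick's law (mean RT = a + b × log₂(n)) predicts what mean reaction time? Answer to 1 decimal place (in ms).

1144.7 ms

log₂(16) = 4 bits, so RT = 355.1 + 197.4 × 4 ≈ 1144.700 ms.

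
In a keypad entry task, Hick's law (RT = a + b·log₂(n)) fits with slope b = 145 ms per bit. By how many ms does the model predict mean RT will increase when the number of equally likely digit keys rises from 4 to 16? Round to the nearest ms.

ΔRT = (a + b log₂ n₂) − (a + b log₂ n₁) = b·(log₂ n₂ − log₂ n₁).
log₂(16) − log₂(4) = log₂(16/4) = log₂(4) = 2.
ΔRT = 145 × 2.0000 = 290.000 ms.

290 ms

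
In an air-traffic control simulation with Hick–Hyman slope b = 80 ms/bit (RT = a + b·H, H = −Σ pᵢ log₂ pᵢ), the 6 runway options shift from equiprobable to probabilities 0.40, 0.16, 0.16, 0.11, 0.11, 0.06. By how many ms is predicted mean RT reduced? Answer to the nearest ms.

Equiprobable entropy H₀ = log₂ 6 = 2.5850 bits.
Skewed entropy H = −Σ pᵢ log₂ pᵢ = 2.3189 bits.
ΔRT = b·(H₀ − H) = 80 × 0.2661 = 21.28 ms.

21 ms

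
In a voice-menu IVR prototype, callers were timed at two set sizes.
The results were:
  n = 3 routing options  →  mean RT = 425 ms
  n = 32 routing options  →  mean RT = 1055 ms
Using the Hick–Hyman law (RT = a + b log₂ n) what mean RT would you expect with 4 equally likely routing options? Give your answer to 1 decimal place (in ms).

501.6 ms

Fit slope and intercept:
  b = (1055 − 425) / (log₂ 32 − log₂ 3) = 630 / (5 − 1.5850) = 184.478 ms/bit
  a = 425 − 184.478 × 1.5850 = 132.609 ms
Then RT(4) = 132.609 + 184.478 × log₂ 4 = 132.609 + 184.478 × 2 ≈ 501.565 ms.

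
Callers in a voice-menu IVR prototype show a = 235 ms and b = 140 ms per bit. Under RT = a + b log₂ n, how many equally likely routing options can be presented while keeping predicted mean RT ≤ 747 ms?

12

Set 235 + 140·log₂ n ≤ 747 → log₂ n ≤ (747 − 235)/140 = 3.6571.
So n ≤ 2^3.6571 = 12.616; the largest integer n is 12.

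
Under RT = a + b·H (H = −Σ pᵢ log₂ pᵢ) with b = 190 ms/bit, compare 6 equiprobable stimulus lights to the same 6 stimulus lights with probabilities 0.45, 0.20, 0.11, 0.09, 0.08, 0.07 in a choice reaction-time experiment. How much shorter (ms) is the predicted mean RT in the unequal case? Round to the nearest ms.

72 ms

Equiprobable entropy H₀ = log₂ 6 = 2.5850 bits.
Skewed entropy H = −Σ pᵢ log₂ pᵢ = 2.2058 bits.
ΔRT = b·(H₀ − H) = 190 × 0.3792 = 72.04 ms.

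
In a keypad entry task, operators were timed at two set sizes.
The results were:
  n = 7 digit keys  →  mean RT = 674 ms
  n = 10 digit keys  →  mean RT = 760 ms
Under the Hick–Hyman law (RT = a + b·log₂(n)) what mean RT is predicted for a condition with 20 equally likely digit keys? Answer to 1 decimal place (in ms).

Solve the two-equation system in a and b:
  b = (760 − 674) / (log₂ 10 − log₂ 7) = 86 / (3.3219 − 2.8074) = 167.129 ms/bit
  a = 674 − 167.129 × 2.8074 = 204.810 ms
Then RT(20) = 204.810 + 167.129 × log₂ 20 = 204.810 + 167.129 × 4.3219 ≈ 927.129 ms.

927.1 ms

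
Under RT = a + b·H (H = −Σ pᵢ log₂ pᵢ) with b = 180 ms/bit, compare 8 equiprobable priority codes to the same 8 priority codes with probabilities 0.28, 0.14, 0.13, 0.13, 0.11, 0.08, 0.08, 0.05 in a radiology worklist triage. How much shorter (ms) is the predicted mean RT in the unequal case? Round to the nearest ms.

31 ms

The RT saving is b·ΔH. Equiprobable H₀ = log₂(8) = 3.0000 bits; with the given probabilities H = 2.8260 bits.
b·(H₀ − H) = 180 × (3.0000 − 2.8260) = 31.32 ms.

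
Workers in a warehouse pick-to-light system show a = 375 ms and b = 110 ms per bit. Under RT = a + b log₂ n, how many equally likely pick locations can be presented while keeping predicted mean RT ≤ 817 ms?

110·log₂ n ≤ 817 − 375 = 442, giving log₂ n ≤ 4.0182 and n ≤ 16.203. The largest whole number is 16.

16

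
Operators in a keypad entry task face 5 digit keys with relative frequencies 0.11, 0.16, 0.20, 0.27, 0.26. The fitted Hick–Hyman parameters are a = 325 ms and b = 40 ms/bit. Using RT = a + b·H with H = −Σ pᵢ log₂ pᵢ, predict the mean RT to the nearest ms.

Entropy contributions −pᵢ log₂ pᵢ: 0.3503, 0.4230, 0.4644, 0.5100, 0.5053; sum H = 2.2530 bits.
RT = a + bH = 325 + 40·2.2530 = 415.12 ms.

415 ms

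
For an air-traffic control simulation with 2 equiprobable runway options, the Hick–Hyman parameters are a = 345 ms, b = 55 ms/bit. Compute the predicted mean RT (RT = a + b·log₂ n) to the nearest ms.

log₂(2) = 1 bits, so RT = 345 + 55 × 1 ≈ 400.000 ms.

400 ms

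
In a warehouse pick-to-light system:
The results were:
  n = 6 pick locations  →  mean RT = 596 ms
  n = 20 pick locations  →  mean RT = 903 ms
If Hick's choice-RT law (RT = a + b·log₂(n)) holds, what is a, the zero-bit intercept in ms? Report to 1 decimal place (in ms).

139.1 ms

The slope on a log₂ axis is (903 − 596) / (4.3219 − 2.5850) = 176.745 ms/bit.
Intercept: a = 596 − 176.745·log₂(6) = 139.121 ms.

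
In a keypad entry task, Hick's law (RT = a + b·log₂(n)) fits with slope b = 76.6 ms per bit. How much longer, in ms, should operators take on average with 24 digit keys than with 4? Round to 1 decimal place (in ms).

198.0 ms

ΔRT = (a + b log₂ n₂) − (a + b log₂ n₁) = b·(log₂ n₂ − log₂ n₁).
log₂(24) − log₂(4) = 4.5850 − 2 = 2.5850.
ΔRT = 76.6 × 2.5850 = 198.008 ms.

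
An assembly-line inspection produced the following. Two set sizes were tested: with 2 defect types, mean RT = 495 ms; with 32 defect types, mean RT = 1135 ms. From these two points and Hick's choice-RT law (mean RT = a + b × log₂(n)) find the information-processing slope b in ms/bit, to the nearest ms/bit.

b = (RT₂ − RT₁)/(log₂ n₂ − log₂ n₁) = (1135 − 495)/(5 − 1) = 160 ms/bit.

160 ms/bit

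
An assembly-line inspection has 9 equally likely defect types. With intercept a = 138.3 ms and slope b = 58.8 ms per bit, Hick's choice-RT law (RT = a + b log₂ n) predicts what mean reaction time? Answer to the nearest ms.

325 ms

log₂(9) = 3.1699 bits, so RT = 138.3 + 58.8 × 3.1699 ≈ 324.692 ms.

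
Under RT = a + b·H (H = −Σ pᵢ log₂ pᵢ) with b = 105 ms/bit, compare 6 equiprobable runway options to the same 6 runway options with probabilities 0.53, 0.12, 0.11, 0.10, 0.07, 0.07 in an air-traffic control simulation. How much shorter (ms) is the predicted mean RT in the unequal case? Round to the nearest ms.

Equiprobable entropy H₀ = log₂ 6 = 2.5850 bits.
Skewed entropy H = −Σ pᵢ log₂ pᵢ = 2.0721 bits.
ΔRT = b·(H₀ − H) = 105 × 0.5129 = 53.85 ms.

54 ms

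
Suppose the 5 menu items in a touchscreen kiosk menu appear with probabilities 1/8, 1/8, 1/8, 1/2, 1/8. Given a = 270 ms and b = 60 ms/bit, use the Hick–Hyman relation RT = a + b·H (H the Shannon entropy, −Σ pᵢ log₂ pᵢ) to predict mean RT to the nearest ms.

H = −Σ pᵢ log₂ pᵢ = 0.125·3 + 0.125·3 + 0.125·3 + 0.5·1 + 0.125·3 = 2.000 bits.
RT = 270 + 60 × 2.000 = 390.00 ms.

390 ms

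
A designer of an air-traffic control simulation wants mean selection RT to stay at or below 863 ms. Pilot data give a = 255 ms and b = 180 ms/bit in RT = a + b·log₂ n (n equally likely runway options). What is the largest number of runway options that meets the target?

Information budget: (863 − 255)/180 = 3.3778 bits, so n ≤ 2^3.3778 = 10.395 → at most 10.

10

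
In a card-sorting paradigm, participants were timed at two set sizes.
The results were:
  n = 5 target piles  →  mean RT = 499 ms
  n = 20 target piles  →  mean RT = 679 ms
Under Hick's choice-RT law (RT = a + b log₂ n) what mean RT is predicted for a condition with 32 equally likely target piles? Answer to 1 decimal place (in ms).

RT is linear in log₂ n, so two points fix the line:
  b = (679 − 499) / (log₂ 20 − log₂ 5) = 180 / (4.3219 − 2.3219) = 90.000 ms/bit
  a = 499 − 90.000 × 2.3219 = 290.026 ms
Then RT(32) = 290.026 + 90.000 × log₂ 32 = 290.026 + 90.000 × 5 ≈ 740.026 ms.

740.0 ms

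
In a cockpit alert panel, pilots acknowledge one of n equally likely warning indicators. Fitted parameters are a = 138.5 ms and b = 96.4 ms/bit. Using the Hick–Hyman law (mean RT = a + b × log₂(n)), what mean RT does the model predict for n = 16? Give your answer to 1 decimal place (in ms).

log₂(16) = 4 bits, so RT = 138.5 + 96.4 × 4 ≈ 524.100 ms.

524.1 ms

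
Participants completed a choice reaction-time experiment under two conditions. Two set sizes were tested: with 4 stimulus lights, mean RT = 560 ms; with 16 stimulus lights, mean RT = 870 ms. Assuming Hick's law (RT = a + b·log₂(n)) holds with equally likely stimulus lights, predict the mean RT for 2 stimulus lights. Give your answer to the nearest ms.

405 ms

Solve the two-equation system in a and b:
  b = (870 − 560) / (log₂ 16 − log₂ 4) = 310 / (4 − 2) = 155 ms/bit
  a = 560 − 155 × 2 = 250 ms
Then RT(2) = 250 + 155 × log₂ 2 = 250 + 155 × 1 ≈ 405.000 ms.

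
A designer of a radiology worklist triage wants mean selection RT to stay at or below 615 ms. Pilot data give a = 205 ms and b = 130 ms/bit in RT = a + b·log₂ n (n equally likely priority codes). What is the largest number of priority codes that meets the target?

Information budget: (615 − 205)/130 = 3.1538 bits, so n ≤ 2^3.1538 = 8.900 → at most 8.

8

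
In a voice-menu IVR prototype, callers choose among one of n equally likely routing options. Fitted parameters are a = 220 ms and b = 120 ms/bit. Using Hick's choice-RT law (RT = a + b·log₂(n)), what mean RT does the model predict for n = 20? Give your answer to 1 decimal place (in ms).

log₂(20) = 4.3219 bits, so RT = 220 + 120 × 4.3219 ≈ 738.631 ms.

738.6 ms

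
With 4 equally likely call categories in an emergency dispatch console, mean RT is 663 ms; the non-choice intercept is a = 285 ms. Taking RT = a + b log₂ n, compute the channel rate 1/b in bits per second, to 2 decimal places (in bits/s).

Choice component = 663 − 285 = 378 ms over log₂(4) = 2 bits.
b = 378 / 2 = 189.000 ms/bit, so 1/b = 5.291 bits/s.

5.29 bits/s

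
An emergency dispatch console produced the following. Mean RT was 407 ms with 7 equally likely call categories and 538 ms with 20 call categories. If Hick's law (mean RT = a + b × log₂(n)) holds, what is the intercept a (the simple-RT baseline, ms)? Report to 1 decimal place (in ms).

164.2 ms

The slope on a log₂ axis is (538 − 407) / (4.3219 − 2.8074) = 86.493 ms/bit.
Intercept: a = 407 − 86.493·log₂(7) = 164.183 ms.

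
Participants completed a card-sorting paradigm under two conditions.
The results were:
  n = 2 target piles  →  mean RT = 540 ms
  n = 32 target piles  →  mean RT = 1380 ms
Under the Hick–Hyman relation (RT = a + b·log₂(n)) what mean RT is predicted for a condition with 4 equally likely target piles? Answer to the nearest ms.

750 ms

With log₂ n on the abscissa the relation is linear; from the two conditions:
  b = (1380 − 540) / (log₂ 32 − log₂ 2) = 840 / (5 − 1) = 210 ms/bit
  a = 540 − 210 × 1 = 330 ms
Then RT(4) = 330 + 210 × log₂ 4 = 330 + 210 × 2 ≈ 750.000 ms.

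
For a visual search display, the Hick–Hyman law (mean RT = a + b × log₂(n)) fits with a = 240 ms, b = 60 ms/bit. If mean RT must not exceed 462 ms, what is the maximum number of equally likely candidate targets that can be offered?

12

60·log₂ n ≤ 462 − 240 = 222, giving log₂ n ≤ 3.7000 and n ≤ 12.996. The largest whole number is 12.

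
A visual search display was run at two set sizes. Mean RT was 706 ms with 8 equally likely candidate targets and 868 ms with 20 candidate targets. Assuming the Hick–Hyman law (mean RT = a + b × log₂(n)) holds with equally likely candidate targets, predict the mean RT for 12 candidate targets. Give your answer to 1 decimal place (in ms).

777.7 ms

Solve the two-equation system in a and b:
  b = (868 − 706) / (log₂ 20 − log₂ 8) = 162 / (4.3219 − 3) = 122.548 ms/bit
  a = 706 − 122.548 × 3 = 338.355 ms
Then RT(12) = 338.355 + 122.548 × log₂ 12 = 338.355 + 122.548 × 3.5850 ≈ 777.686 ms.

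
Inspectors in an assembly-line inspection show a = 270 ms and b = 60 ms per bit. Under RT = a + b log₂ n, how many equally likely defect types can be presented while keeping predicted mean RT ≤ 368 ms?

3

Information budget: (368 − 270)/60 = 1.6333 bits, so n ≤ 2^1.6333 = 3.102 → at most 3.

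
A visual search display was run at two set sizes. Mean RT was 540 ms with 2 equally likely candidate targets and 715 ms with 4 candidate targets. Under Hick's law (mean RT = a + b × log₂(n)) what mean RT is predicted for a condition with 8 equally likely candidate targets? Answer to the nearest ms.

890 ms

With log₂ n on the abscissa the relation is linear; from the two conditions:
  b = (715 − 540) / (log₂ 4 − log₂ 2) = 175 / (2 − 1) = 175 ms/bit
  a = 540 − 175 × 1 = 365 ms
Then RT(8) = 365 + 175 × log₂ 8 = 365 + 175 × 3 ≈ 890.000 ms.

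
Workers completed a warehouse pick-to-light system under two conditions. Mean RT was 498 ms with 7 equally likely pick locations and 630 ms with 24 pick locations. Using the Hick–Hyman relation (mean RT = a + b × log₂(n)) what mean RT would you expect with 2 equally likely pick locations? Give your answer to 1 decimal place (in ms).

Fit slope and intercept:
  b = (630 − 498) / (log₂ 24 − log₂ 7) = 132 / (4.5850 − 2.8074) = 74.257 ms/bit
  a = 498 − 74.257 × 2.8074 = 289.534 ms
Then RT(2) = 289.534 + 74.257 × log₂ 2 = 289.534 + 74.257 × 1 ≈ 363.791 ms.

363.8 ms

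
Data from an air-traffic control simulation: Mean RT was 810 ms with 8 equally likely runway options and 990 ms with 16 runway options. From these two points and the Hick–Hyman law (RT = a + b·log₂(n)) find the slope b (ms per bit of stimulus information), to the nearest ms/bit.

180 ms/bit

Slope: b = (990 − 810) / (log₂ 16 − log₂ 8) = 180/1.0000 = 180 ms/bit.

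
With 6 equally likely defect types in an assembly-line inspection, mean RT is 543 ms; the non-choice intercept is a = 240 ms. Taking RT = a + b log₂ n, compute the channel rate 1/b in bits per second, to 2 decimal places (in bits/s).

8.53 bits/s

Choice component = 543 − 240 = 303 ms over log₂(6) = 2.5850 bits.
b = 303 / 2.5850 = 117.216 ms/bit, so 1/b = 8.531 bits/s.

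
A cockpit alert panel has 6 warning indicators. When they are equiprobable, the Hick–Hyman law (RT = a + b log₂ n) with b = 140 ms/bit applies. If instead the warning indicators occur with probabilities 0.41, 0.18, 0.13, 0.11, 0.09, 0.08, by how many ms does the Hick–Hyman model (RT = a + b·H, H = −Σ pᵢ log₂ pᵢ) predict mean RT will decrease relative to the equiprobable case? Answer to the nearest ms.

39 ms

The RT saving is b·ΔH. Equiprobable H₀ = log₂(6) = 2.5850 bits; with the given probabilities H = 2.3098 bits.
b·(H₀ − H) = 140 × (2.5850 − 2.3098) = 38.52 ms.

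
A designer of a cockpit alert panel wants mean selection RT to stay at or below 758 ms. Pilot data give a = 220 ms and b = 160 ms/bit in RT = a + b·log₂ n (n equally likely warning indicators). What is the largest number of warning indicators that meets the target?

10

160·log₂ n ≤ 758 − 220 = 538, giving log₂ n ≤ 3.3625 and n ≤ 10.285. The largest whole number is 10.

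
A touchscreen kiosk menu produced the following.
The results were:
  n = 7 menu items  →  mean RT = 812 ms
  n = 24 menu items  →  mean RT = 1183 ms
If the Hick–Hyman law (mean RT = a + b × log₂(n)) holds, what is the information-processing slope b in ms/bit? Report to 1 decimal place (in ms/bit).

The slope on a log₂ axis is (1183 − 812) / (4.5850 − 2.8074) = 208.707 ms/bit.

208.7 ms/bit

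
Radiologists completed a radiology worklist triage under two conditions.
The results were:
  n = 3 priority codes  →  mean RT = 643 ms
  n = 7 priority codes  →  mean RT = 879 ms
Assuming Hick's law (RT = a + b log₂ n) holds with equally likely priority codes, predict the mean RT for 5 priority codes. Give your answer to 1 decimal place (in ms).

With log₂ n on the abscissa the relation is linear; from the two conditions:
  b = (879 − 643) / (log₂ 7 − log₂ 3) = 236 / (2.8074 − 1.5850) = 193.064 ms/bit
  a = 643 − 193.064 × 1.5850 = 337.001 ms
Then RT(5) = 337.001 + 193.064 × log₂ 5 = 337.001 + 193.064 × 2.3219 ≈ 785.282 ms.

785.3 ms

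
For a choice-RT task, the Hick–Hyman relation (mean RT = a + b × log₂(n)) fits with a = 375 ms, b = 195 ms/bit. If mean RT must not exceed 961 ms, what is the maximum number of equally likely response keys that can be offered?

Information budget: (961 − 375)/195 = 3.0051 bits, so n ≤ 2^3.0051 = 8.028 → at most 8.

8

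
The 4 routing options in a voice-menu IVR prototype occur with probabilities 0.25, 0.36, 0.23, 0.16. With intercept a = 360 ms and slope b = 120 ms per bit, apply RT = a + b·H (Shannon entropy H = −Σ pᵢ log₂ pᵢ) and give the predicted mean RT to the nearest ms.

593 ms

H = 0.25·log₂(1/0.25) + 0.36·log₂(1/0.36) + 0.23·log₂(1/0.23) + 0.16·log₂(1/0.16) = 1.9413 bits.
RT = 360 + 120 × 1.9413 = 592.96 ms.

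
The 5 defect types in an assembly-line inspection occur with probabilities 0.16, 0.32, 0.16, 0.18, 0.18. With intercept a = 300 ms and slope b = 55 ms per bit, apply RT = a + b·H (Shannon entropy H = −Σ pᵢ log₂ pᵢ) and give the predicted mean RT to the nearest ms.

Entropy contributions −pᵢ log₂ pᵢ: 0.4230, 0.5260, 0.4230, 0.4453, 0.4453; sum H = 2.2627 bits.
RT = a + bH = 300 + 55·2.2627 = 424.45 ms.

424 ms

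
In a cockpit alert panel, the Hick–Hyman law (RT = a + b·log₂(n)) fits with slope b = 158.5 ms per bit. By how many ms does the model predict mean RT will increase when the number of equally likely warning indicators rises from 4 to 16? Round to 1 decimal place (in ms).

317.0 ms

Only the slope matters, since a is common to both: ΔRT = b·log₂(n₂/n₁).
log₂(16) − log₂(4) = log₂(16/4) = log₂(4) = 2.
ΔRT = 158.5 × 2.0000 = 317.000 ms.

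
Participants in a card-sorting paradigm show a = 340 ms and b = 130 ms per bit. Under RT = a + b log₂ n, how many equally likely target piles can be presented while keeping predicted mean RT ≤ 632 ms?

Set 340 + 130·log₂ n ≤ 632 → log₂ n ≤ (632 − 340)/130 = 2.2462.
So n ≤ 2^2.2462 = 4.744; the largest integer n is 4.

4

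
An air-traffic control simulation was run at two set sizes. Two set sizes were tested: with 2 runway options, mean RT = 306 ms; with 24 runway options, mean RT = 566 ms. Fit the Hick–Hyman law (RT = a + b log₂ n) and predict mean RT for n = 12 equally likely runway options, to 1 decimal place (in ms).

493.5 ms

RT is linear in log₂ n, so two points fix the line:
  b = (566 − 306) / (log₂ 24 − log₂ 2) = 260 / (4.5850 − 1) = 72.525 ms/bit
  a = 306 − 72.525 × 1 = 233.475 ms
Then RT(12) = 233.475 + 72.525 × log₂ 12 = 233.475 + 72.525 × 3.5850 ≈ 493.475 ms.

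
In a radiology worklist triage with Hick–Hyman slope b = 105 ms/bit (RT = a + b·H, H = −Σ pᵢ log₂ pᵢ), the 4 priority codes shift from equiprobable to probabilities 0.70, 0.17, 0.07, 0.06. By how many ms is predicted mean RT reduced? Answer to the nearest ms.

73 ms

The RT saving is b·ΔH. Equiprobable H₀ = log₂(4) = 2.0000 bits; with the given probabilities H = 1.3069 bits.
b·(H₀ − H) = 105 × (2.0000 − 1.3069) = 72.78 ms.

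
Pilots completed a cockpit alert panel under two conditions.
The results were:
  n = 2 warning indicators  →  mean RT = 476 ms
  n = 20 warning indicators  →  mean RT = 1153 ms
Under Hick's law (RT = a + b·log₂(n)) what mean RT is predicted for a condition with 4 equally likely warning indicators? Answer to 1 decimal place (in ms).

679.8 ms

RT is linear in log₂ n, so two points fix the line:
  b = (1153 − 476) / (log₂ 20 − log₂ 2) = 677 / (4.3219 − 1) = 203.797 ms/bit
  a = 476 − 203.797 × 1 = 272.203 ms
Then RT(4) = 272.203 + 203.797 × log₂ 4 = 272.203 + 203.797 × 2 ≈ 679.797 ms.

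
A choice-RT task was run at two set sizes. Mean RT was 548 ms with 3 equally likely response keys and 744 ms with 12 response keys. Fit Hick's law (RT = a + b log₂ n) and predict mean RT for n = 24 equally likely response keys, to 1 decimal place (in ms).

842.0 ms

RT is linear in log₂ n, so two points fix the line:
  b = (744 − 548) / (log₂ 12 − log₂ 3) = 196 / (3.5850 − 1.5850) = 98.000 ms/bit
  a = 548 − 98.000 × 1.5850 = 392.674 ms
Then RT(24) = 392.674 + 98.000 × log₂ 24 = 392.674 + 98.000 × 4.5850 ≈ 842.000 ms.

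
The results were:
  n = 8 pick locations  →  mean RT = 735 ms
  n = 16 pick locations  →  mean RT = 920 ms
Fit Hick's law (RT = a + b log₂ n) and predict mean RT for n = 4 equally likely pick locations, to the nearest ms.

With log₂ n on the abscissa the relation is linear; from the two conditions:
  b = (920 − 735) / (log₂ 16 − log₂ 8) = 185 / (4 − 3) = 185 ms/bit
  a = 735 − 185 × 3 = 180 ms
Then RT(4) = 180 + 185 × log₂ 4 = 180 + 185 × 2 ≈ 550.000 ms.

550 ms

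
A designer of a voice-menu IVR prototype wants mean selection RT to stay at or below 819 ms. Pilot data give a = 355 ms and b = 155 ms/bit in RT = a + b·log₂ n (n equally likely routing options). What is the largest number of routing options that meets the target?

7

155·log₂ n ≤ 819 − 355 = 464, giving log₂ n ≤ 2.9935 and n ≤ 7.964. The largest whole number is 7.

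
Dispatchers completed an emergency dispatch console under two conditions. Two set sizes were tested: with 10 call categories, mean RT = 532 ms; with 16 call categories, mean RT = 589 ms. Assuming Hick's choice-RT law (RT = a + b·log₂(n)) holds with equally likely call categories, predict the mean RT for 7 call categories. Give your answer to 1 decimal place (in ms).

With log₂ n on the abscissa the relation is linear; from the two conditions:
  b = (589 − 532) / (log₂ 16 − log₂ 10) = 57 / (4 − 3.3219) = 84.062 ms/bit
  a = 532 − 84.062 × 3.3219 = 252.752 ms
Then RT(7) = 252.752 + 84.062 × log₂ 7 = 252.752 + 84.062 × 2.8074 ≈ 488.744 ms.

488.7 ms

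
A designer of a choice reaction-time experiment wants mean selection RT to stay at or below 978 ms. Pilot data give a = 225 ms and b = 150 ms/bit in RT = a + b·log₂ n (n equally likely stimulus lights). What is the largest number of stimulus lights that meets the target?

Information budget: (978 − 225)/150 = 5.0200 bits, so n ≤ 2^5.0200 = 32.447 → at most 32.

32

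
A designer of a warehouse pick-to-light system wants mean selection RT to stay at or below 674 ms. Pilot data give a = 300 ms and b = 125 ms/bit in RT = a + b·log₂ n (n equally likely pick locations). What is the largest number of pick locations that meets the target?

Information budget: (674 − 300)/125 = 2.9920 bits, so n ≤ 2^2.9920 = 7.956 → at most 7.

7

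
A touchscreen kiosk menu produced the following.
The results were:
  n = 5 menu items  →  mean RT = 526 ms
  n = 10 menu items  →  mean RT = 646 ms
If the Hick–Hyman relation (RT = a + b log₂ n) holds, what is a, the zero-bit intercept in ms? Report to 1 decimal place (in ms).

The slope on a log₂ axis is (646 − 526) / (3.3219 − 2.3219) = 120.000 ms/bit.
Intercept: a = 526 − 120.000·log₂(5) = 247.369 ms.

247.4 ms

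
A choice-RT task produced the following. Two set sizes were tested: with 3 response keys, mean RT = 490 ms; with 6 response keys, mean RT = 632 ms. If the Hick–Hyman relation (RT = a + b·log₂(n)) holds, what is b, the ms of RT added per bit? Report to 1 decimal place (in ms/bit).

The slope on a log₂ axis is (632 − 490) / (2.5850 − 1.5850) = 142.000 ms/bit.

142.0 ms/bit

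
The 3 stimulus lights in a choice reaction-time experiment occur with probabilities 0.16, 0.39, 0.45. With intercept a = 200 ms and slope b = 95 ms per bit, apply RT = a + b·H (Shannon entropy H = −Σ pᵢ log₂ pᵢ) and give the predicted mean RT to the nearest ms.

340 ms

H = 0.16·log₂(1/0.16) + 0.39·log₂(1/0.39) + 0.45·log₂(1/0.45) = 1.4712 bits.
RT = 200 + 95 × 1.4712 = 339.77 ms.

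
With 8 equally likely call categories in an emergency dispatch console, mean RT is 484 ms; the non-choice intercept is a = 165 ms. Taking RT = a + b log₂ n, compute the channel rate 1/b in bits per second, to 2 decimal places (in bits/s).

Choice component = 484 − 165 = 319 ms over log₂(8) = 3 bits.
b = 319 / 3 = 106.333 ms/bit, so 1/b = 9.404 bits/s.

9.40 bits/s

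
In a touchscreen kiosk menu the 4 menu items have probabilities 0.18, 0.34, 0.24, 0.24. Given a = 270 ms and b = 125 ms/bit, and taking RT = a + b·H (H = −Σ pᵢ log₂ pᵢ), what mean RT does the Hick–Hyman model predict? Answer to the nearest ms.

H = 0.18·log₂(1/0.18) + 0.34·log₂(1/0.34) + 0.24·log₂(1/0.24) + 0.24·log₂(1/0.24) = 1.9628 bits.
RT = 270 + 125 × 1.9628 = 515.34 ms.

515 ms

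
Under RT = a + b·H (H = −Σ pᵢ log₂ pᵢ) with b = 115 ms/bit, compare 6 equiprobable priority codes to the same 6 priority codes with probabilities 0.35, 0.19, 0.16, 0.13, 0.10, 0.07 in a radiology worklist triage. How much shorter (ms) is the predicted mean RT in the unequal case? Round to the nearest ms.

22 ms

The RT saving is b·ΔH. Equiprobable H₀ = log₂(6) = 2.5850 bits; with the given probabilities H = 2.3917 bits.
b·(H₀ − H) = 115 × (2.5850 − 2.3917) = 22.22 ms.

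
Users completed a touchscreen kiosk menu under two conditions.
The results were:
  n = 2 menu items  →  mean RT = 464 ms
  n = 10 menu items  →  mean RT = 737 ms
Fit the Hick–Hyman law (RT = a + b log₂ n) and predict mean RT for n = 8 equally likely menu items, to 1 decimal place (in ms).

699.1 ms

Fit slope and intercept:
  b = (737 − 464) / (log₂ 10 − log₂ 2) = 273 / (3.3219 − 1) = 117.575 ms/bit
  a = 464 − 117.575 × 1 = 346.425 ms
Then RT(8) = 346.425 + 117.575 × log₂ 8 = 346.425 + 117.575 × 3 ≈ 699.149 ms.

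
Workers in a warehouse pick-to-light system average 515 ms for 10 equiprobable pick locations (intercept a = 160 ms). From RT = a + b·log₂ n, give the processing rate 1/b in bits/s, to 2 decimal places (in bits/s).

9.36 bits/s

b = (515 − 160)/log₂ 10 = 355/3.3219 = 106.866 ms per bit = 0.10687 s/bit; the reciprocal is 9.358 bits/s.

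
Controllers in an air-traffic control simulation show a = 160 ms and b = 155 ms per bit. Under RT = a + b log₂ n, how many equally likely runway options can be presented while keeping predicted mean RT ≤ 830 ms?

155·log₂ n ≤ 830 − 160 = 670, giving log₂ n ≤ 4.3226 and n ≤ 20.009. The largest whole number is 20.

20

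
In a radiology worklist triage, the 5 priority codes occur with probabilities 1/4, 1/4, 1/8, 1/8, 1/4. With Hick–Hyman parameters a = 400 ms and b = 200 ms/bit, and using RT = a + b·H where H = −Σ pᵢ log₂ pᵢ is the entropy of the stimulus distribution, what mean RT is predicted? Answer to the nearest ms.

H = −Σ pᵢ log₂ pᵢ = 0.25·2 + 0.25·2 + 0.125·3 + 0.125·3 + 0.25·2 = 2.250 bits.
RT = 400 + 200 × 2.250 = 850.00 ms.

850 ms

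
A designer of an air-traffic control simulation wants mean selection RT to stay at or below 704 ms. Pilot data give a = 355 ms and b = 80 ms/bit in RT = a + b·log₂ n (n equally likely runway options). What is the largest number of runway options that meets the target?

20

Information budget: (704 − 355)/80 = 4.3625 bits, so n ≤ 2^4.3625 = 20.570 → at most 20.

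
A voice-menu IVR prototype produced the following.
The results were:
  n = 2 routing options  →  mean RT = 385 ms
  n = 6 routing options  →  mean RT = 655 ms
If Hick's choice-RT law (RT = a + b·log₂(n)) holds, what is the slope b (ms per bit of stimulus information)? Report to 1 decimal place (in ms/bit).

170.4 ms/bit

b = (RT₂ − RT₁)/(log₂ n₂ − log₂ n₁) = (655 − 385)/(2.5850 − 1) = 170.351 ms/bit.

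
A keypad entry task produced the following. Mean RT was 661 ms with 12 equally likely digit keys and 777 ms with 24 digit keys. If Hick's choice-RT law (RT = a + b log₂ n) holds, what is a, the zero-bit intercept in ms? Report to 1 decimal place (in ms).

245.1 ms

b = (RT₂ − RT₁)/(log₂ n₂ − log₂ n₁) = (777 − 661)/(4.5850 − 3.5850) = 116.000 ms/bit.
Intercept: a = 661 − 116.000·log₂(12) = 245.144 ms.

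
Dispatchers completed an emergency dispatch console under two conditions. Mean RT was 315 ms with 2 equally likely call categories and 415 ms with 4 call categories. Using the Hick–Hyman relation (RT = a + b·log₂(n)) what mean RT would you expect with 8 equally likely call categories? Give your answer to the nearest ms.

Fit slope and intercept:
  b = (415 − 315) / (log₂ 4 − log₂ 2) = 100 / (2 − 1) = 100 ms/bit
  a = 315 − 100 × 1 = 215 ms
Then RT(8) = 215 + 100 × log₂ 8 = 215 + 100 × 3 ≈ 515.000 ms.

515 ms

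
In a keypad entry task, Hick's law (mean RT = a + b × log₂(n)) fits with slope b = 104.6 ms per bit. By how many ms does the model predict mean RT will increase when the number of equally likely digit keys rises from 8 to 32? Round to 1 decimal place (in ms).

209.2 ms

Only the slope matters, since a is common to both: ΔRT = b·log₂(n₂/n₁).
log₂(32) − log₂(8) = log₂(32/8) = log₂(4) = 2.
ΔRT = 104.6 × 2.0000 = 209.200 ms.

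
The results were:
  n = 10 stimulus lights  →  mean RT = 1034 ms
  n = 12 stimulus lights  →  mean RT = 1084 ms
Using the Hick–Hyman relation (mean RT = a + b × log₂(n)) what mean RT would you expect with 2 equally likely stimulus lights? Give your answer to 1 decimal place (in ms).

592.6 ms

RT is linear in log₂ n, so two points fix the line:
  b = (1084 − 1034) / (log₂ 12 − log₂ 10) = 50 / (3.5850 − 3.3219) = 190.089 ms/bit
  a = 1034 − 190.089 × 3.3219 = 402.537 ms
Then RT(2) = 402.537 + 190.089 × log₂ 2 = 402.537 + 190.089 × 1 ≈ 592.627 ms.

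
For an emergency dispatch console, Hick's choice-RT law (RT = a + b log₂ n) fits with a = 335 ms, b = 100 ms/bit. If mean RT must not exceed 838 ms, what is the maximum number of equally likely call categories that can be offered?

Set 335 + 100·log₂ n ≤ 838 → log₂ n ≤ (838 − 335)/100 = 5.0300.
So n ≤ 2^5.0300 = 32.672; the largest integer n is 32.

32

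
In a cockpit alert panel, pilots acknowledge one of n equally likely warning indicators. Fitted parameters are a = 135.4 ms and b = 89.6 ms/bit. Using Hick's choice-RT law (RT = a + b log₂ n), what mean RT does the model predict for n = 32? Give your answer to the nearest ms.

log₂(32) = 5 bits, so RT = 135.4 + 89.6 × 5 ≈ 583.400 ms.

583 ms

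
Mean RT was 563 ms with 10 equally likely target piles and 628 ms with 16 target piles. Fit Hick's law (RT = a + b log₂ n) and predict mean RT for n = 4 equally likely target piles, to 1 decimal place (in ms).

With log₂ n on the abscissa the relation is linear; from the two conditions:
  b = (628 − 563) / (log₂ 16 − log₂ 10) = 65 / (4 − 3.3219) = 95.860 ms/bit
  a = 563 − 95.860 × 3.3219 = 244.560 ms
Then RT(4) = 244.560 + 95.860 × log₂ 4 = 244.560 + 95.860 × 2 ≈ 436.280 ms.

436.3 ms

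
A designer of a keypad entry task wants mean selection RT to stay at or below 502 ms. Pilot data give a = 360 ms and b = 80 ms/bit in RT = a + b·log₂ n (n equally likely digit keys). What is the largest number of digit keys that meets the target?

Information budget: (502 − 360)/80 = 1.7750 bits, so n ≤ 2^1.7750 = 3.422 → at most 3.

3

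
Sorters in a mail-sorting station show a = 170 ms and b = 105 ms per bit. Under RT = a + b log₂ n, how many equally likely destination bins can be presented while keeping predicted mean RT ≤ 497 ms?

105·log₂ n ≤ 497 − 170 = 327, giving log₂ n ≤ 3.1143 and n ≤ 8.660. The largest whole number is 8.

8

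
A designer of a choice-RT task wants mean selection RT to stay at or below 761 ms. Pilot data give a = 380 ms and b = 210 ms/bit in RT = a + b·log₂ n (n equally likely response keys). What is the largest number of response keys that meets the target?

3

Information budget: (761 − 380)/210 = 1.8143 bits, so n ≤ 2^1.8143 = 3.517 → at most 3.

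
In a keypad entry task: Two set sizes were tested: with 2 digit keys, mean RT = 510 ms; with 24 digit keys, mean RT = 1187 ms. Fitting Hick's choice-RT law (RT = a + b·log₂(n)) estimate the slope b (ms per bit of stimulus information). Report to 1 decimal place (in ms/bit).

188.8 ms/bit

b = (RT₂ − RT₁)/(log₂ n₂ − log₂ n₁) = (1187 − 510)/(4.5850 − 1) = 188.844 ms/bit.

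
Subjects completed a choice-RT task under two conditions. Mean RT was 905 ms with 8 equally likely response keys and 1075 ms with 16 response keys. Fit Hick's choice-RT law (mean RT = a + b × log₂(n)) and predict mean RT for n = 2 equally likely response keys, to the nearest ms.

565 ms

Solve the two-equation system in a and b:
  b = (1075 − 905) / (log₂ 16 − log₂ 8) = 170 / (4 − 3) = 170 ms/bit
  a = 905 − 170 × 3 = 395 ms
Then RT(2) = 395 + 170 × log₂ 2 = 395 + 170 × 1 ≈ 565.000 ms.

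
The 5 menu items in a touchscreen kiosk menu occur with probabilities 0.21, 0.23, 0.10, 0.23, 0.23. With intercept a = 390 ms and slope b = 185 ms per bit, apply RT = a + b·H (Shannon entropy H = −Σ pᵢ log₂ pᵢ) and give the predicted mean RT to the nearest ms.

810 ms

H = 0.21·log₂(1/0.21) + 0.23·log₂(1/0.23) + 0.10·log₂(1/0.10) + 0.23·log₂(1/0.23) + 0.23·log₂(1/0.23) = 2.2680 bits.
RT = 390 + 185 × 2.2680 = 809.58 ms.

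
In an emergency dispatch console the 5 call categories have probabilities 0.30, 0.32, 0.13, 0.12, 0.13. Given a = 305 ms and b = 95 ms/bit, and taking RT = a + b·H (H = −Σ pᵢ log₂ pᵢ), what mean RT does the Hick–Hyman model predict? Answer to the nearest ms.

512 ms

H = 0.30·log₂(1/0.30) + 0.32·log₂(1/0.32) + 0.13·log₂(1/0.13) + 0.12·log₂(1/0.12) + 0.13·log₂(1/0.13) = 2.1795 bits.
RT = 305 + 95 × 2.1795 = 512.05 ms.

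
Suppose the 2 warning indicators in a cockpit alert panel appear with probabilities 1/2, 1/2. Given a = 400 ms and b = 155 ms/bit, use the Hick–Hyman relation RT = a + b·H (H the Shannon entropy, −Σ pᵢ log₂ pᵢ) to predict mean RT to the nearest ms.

H = −Σ pᵢ log₂ pᵢ = 0.5·1 + 0.5·1 = 1.000 bits.
RT = 400 + 155 × 1.000 = 555.00 ms.

555 ms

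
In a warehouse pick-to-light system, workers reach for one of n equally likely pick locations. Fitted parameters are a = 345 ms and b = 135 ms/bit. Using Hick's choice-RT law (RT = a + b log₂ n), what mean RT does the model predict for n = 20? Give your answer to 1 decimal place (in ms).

log₂(20) = 4.3219 bits, so RT = 345 + 135 × 4.3219 ≈ 928.460 ms.

928.5 ms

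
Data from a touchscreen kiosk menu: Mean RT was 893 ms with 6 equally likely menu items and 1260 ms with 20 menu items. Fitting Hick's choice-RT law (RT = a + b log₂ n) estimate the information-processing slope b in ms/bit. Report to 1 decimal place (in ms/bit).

211.3 ms/bit

The slope on a log₂ axis is (1260 − 893) / (4.3219 − 2.5850) = 211.288 ms/bit.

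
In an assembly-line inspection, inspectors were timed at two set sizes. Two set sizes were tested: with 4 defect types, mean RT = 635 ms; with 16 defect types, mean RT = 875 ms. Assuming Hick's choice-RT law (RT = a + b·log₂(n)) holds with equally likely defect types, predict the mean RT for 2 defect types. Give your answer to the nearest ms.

515 ms

Solve the two-equation system in a and b:
  b = (875 − 635) / (log₂ 16 − log₂ 4) = 240 / (4 − 2) = 120 ms/bit
  a = 635 − 120 × 2 = 395 ms
Then RT(2) = 395 + 120 × log₂ 2 = 395 + 120 × 1 ≈ 515.000 ms.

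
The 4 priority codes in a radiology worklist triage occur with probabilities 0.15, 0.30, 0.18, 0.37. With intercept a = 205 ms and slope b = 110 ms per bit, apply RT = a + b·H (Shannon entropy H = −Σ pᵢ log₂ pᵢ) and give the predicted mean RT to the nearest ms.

H = 0.15·log₂(1/0.15) + 0.30·log₂(1/0.30) + 0.18·log₂(1/0.18) + 0.37·log₂(1/0.37) = 1.9077 bits.
RT = 205 + 110 × 1.9077 = 414.84 ms.

415 ms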